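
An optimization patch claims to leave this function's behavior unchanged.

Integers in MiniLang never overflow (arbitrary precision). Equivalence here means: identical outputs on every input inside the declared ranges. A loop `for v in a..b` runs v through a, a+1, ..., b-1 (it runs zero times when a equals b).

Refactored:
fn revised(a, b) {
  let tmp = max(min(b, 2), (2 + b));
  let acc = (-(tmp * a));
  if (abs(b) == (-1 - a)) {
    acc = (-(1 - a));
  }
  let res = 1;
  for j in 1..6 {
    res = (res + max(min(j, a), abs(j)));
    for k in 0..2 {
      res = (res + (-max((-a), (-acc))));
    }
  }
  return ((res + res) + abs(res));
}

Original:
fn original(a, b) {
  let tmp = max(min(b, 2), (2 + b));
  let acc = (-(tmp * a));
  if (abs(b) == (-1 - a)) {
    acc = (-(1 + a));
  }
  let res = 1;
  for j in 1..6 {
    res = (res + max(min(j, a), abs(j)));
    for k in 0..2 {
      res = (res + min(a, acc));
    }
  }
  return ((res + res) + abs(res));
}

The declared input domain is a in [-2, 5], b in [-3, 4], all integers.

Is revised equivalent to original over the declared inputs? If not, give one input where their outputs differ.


Take a=-2, b=-1.
original: tmp := 1 | acc := 2 | (abs(b) == (-1 - a)): true | acc := 1 | res := 1 | iter j=1: | res := 2 | iter k=0: | res := 0 | iter k=1: | res := -2 | iter j=2: | res := 0 | iter k=0: | res := -2 | iter k=1: | res := -4 | iter j=3: | res := -1 | iter k=0: | res := -3 | iter k=1: | res := -5 | iter j=4: | res := -1 | iter k=0: | res := -3 | iter k=1: | res := -5 | iter j=5: | res := 0 | iter k=0: | res := -2 | iter k=1: | res := -4 | result -4
revised: tmp := 1 | acc := 2 | (abs(b) == (-1 - a)): true | acc := -3 | res := 1 | iter j=1: | res := 2 | iter k=0: | res := -1 | iter k=1: | res := -4 | iter j=2: | res := -2 | iter k=0: | res := -5 | iter k=1: | res := -8 | iter j=3: | res := -5 | iter k=0: | res := -8 | iter k=1: | res := -11 | iter j=4: | res := -7 | iter k=0: | res := -10 | iter k=1: | res := -13 | iter j=5: | res := -8 | iter k=0: | res := -11 | iter k=1: | res := -14 | result -14
-4 and -14 differ, so these are not the same function on this domain.
verdict: not equivalent; witness: a=-2, b=-1


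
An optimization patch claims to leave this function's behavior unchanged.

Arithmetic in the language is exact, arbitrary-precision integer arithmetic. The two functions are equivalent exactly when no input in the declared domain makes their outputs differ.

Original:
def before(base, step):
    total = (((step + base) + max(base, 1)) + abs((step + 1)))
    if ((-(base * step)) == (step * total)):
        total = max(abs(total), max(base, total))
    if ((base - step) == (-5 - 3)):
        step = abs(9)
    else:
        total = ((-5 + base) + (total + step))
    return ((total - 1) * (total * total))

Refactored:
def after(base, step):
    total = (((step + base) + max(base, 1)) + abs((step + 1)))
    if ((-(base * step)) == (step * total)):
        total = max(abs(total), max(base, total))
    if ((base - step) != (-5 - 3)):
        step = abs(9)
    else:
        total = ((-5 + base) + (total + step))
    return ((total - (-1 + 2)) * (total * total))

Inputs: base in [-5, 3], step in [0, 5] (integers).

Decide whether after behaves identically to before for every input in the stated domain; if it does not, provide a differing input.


Run the pair on base=-5, step=0.
before: total becomes -3; next ((-(base * step)) == (step * total)) evaluates to true; next total becomes 3; next ((base - step) == (-5 - 3)) evaluates to false; next total becomes -7; next final value -392
after: total becomes -3; next ((-(base * step)) == (step * total)) evaluates to true; next total becomes 3; next ((base - step) != (-5 - 3)) evaluates to true; next step becomes 9; next final value 18
-392 != 18, so the rewrite changes behavior.
verdict: not equivalent; witness: base=-5, step=0


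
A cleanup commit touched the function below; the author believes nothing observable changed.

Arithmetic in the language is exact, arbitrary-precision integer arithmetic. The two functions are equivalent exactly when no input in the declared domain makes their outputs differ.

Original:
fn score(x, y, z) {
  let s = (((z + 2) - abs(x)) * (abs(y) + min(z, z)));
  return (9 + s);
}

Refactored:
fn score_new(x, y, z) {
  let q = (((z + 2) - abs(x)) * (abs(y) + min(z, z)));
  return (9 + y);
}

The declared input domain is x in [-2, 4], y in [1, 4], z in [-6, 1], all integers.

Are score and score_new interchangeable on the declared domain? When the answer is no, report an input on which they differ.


At x=-2, y=1, z=-6: score gives 39, score_new gives 10.
verdict: not equivalent; witness: x=-2, y=1, z=-6


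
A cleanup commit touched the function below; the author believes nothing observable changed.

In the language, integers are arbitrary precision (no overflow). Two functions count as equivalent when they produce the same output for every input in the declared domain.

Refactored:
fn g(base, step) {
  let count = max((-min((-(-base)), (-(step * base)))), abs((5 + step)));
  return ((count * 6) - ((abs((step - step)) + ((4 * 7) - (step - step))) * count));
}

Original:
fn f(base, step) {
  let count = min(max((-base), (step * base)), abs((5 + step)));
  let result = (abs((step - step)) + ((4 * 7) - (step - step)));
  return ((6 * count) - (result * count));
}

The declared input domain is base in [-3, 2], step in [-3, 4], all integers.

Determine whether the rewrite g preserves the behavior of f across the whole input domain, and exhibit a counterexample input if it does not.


Evaluate both at base=-3, step=-3.
f: count=2, then result=28, then returns -44
g: count=9, then returns -198
-44 and -198 differ, so these are not the same function on this domain.
verdict: not equivalent; witness: base=-3, step=-3


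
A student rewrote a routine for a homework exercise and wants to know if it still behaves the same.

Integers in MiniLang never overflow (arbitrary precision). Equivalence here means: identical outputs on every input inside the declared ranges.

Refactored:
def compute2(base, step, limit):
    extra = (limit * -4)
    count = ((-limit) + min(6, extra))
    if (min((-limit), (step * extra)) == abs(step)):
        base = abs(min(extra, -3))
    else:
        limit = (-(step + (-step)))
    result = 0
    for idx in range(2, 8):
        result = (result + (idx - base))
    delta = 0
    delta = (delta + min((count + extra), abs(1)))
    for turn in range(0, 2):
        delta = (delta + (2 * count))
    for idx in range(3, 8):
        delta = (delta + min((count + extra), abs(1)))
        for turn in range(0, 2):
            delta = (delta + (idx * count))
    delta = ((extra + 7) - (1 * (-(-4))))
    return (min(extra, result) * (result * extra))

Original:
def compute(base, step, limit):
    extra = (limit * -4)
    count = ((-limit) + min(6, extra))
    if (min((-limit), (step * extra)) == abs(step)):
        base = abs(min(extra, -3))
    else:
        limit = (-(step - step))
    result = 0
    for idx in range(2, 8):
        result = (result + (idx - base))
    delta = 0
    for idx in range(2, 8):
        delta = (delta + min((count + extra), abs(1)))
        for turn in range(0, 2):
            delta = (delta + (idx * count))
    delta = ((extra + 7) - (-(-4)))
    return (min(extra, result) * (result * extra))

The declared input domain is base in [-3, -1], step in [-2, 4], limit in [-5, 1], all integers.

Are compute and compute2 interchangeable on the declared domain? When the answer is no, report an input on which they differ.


The two versions differ — the changes include constant usage differs; statement counts differ; arithmetic usage differs; min/max/abs usage differs; loop structure differs.
One worked example (base=-3, step=-1, limit=-1) — compute: extra=4, then count=5, then (min((-limit), (step * extra)) == abs(step)) is false, then limit=0, then result=0, then (idx=2), then result=5, then (idx=3), then result=11, then (idx=4), then result=18, then (idx=5), then result=26, then (idx=6), then result=35, then (idx=7), then result=45, then delta=0, then (idx=2), then delta=1, then (turn=0), then delta=11, then (turn=1), then delta=21, then (idx=3), then delta=22, then (turn=0), then delta=37, then (turn=1), then delta=52, then (idx=4), then delta=53, then (turn=0), then delta=73, then (turn=1), then delta=93, then (idx=5), then delta=94, then (turn=0), then delta=119, then (turn=1), then delta=144, then (idx=6), then delta=145, then (turn=0), then delta=175, then (turn=1), then delta=205, then (idx=7), then delta=206, then (turn=0), then delta=241, then (turn=1), then delta=276, then delta=7, then returns 720; compute2: extra=4, then count=5, then (min((-limit), (step * extra)) == abs(step)) is false, then limit=0, then result=0, then (idx=2), then result=5, then (idx=3), then result=11, then (idx=4), then result=18, then (idx=5), then result=26, then (idx=6), then result=35, then (idx=7), then result=45, then delta=0, then delta=1, then (turn=0), then delta=11, then (turn=1), then delta=21, then (idx=3), then delta=22, then (turn=0), then delta=37, then (turn=1), then delta=52, then (idx=4), then delta=53, then (turn=0), then delta=73, then (turn=1), then delta=93, then (idx=5), then delta=94, then (turn=0), then delta=119, then (turn=1), then delta=144, then (idx=6), then delta=145, then (turn=0), then delta=175, then (turn=1), then delta=205, then (idx=7), then delta=206, then (turn=0), then delta=241, then (turn=1), then delta=276, then delta=7, then returns 720; agreement on 720.
An exhaustive pass over the 147 declared inputs shows identical outputs.
verdict: equivalent


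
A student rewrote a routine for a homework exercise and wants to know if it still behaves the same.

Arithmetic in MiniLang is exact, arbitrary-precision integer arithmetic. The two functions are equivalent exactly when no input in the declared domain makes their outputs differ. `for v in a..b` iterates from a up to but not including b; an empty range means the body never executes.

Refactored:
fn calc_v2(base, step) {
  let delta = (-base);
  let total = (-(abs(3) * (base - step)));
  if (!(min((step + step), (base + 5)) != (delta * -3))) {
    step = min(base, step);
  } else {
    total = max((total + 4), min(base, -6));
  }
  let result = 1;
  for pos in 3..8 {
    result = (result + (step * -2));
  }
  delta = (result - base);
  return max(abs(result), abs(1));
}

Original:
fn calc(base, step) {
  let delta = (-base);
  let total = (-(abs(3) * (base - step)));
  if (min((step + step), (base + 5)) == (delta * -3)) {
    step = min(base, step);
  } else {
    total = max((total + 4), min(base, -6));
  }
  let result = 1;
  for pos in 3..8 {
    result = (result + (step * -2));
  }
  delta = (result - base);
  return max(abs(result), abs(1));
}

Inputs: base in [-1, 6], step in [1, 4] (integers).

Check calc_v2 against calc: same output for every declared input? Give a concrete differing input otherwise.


Although comparison usage differs, and boolean connective usage differs, 32/32 inputs agree.
verdict: equivalent


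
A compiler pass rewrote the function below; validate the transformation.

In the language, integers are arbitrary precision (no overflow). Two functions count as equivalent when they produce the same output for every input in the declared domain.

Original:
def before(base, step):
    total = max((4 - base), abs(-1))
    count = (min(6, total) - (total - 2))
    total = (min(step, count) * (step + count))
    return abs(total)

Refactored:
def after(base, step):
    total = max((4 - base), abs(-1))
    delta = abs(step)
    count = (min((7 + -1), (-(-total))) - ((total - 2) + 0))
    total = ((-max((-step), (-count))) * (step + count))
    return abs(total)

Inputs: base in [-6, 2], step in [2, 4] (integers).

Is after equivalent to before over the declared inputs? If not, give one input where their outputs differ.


Comparing the listings, the differences include: statement counts differ; constant usage differs; min/max/abs usage differs; local variable names differ; arithmetic usage differs.
One worked example (base=0, step=2) — before: total=4, then count=2, then total=8, then returns 8; after: total=4, then delta=2, then count=2, then total=8, then returns 8; agreement on 8.
Checked all 27 inputs in the declared domain: the outputs agree on every one.
verdict: equivalent


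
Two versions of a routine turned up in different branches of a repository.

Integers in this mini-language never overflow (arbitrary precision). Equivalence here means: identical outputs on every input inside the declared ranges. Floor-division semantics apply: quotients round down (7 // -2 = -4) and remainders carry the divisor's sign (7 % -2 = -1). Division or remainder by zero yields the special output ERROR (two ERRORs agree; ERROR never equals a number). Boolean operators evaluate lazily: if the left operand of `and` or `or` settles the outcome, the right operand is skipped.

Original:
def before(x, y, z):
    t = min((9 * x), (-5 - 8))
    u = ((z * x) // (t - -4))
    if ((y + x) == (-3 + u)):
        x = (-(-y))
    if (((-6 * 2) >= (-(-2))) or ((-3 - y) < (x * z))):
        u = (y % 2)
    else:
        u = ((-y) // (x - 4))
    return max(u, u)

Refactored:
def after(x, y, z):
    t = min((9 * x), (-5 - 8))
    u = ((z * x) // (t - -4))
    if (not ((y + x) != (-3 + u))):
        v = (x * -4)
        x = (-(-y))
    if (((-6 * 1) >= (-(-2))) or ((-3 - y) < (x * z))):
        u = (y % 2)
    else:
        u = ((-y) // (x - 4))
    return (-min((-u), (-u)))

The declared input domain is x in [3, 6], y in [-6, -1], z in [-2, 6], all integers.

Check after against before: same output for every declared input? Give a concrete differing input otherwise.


Equivalent. Although `2` became `1`, no input in the stated domain can expose it.
Checked all 216 inputs in the declared domain: the outputs agree on every one.
Spot check at x=6, y=-2, z=6 — before: t := -13 | u := -4 | ((y + x) == (-3 + u)): false | (((-6 * 2) >= (-(-2))) or ((-3 - y) < (x * z))): true | u := 0 | result 0. after: t := -13 | u := -4 | (not ((y + x) != (-3 + u))): false | (((-6 * 1) >= (-(-2))) or ((-3 - y) < (x * z))): true | u := 0 | result 0. Both give 0.
verdict: equivalent


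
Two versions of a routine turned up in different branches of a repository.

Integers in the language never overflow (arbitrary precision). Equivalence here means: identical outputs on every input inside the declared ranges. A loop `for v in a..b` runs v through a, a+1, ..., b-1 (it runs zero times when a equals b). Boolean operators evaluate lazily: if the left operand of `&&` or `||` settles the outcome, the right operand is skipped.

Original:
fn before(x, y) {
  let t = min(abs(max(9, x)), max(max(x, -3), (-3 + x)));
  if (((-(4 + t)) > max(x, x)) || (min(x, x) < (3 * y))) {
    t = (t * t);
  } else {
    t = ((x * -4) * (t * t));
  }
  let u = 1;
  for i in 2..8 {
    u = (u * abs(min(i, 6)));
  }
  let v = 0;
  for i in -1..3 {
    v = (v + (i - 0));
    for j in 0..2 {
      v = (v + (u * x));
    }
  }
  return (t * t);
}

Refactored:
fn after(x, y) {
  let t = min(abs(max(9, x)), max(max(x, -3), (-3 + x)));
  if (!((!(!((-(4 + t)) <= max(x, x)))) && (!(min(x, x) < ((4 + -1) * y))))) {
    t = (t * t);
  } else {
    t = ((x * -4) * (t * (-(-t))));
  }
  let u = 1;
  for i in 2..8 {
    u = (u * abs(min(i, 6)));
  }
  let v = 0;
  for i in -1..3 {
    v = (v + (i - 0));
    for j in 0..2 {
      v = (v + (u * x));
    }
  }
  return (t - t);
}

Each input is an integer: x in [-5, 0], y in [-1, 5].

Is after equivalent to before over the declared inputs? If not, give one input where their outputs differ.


At x=-5, y=-1: before gives 81, after gives 0.
verdict: not equivalent; witness: x=-5, y=-1


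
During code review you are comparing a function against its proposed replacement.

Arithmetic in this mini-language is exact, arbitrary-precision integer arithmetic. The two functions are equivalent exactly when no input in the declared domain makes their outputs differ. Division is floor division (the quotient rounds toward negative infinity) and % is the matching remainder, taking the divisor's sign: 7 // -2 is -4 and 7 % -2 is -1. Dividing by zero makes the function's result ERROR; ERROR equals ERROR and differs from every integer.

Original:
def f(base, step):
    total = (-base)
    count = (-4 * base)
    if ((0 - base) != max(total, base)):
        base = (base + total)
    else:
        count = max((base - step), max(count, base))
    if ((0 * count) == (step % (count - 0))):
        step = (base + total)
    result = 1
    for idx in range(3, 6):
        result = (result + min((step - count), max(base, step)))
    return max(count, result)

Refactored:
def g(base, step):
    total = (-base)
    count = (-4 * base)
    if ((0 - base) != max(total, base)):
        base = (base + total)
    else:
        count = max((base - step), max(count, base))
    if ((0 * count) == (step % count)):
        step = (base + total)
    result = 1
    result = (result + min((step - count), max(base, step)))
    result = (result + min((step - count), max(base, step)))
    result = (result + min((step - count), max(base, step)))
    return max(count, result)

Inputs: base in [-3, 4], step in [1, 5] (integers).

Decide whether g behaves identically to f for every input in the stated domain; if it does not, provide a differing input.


Although constant usage differs; also local variable names differ; also loop structure differs; also min/max/abs usage differs; also statement counts differ; also arithmetic usage differs, 40/40 inputs agree.
verdict: equivalent


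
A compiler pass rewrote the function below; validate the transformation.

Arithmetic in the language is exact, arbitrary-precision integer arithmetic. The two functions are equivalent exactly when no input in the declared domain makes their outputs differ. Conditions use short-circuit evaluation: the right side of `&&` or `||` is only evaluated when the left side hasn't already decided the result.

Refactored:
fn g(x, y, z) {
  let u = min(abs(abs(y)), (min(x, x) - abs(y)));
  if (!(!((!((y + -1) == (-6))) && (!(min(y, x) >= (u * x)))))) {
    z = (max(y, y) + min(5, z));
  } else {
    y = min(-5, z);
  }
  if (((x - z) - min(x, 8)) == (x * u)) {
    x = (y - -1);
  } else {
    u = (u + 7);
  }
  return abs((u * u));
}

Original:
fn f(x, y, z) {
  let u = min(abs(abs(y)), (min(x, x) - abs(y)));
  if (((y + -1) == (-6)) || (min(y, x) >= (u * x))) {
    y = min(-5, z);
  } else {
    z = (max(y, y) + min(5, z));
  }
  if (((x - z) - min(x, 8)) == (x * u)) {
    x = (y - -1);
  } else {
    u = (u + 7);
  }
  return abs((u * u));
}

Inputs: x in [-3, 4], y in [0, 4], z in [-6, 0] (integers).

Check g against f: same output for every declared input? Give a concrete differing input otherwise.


Reading the diff, among the changes: boolean connective usage differs.
As a probe, take x=2, y=0, z=-2: f runs u := 0 | (((y + -1) == (-6)) || (min(y, x) >= (u * x))): true | y := -5 | (((x - z) - min(x, 8)) == (x * u)): false | u := 7 | result 49; g runs u := 0 | (!(!((!((y + -1) == (-6))) && (!(min(y, x) >= (u * x)))))): false | y := -5 | (((x - z) - min(x, 8)) == (x * u)): false | u := 7 | result 49; both end at 49.
An exhaustive pass over the 280 declared inputs shows identical outputs.
verdict: equivalent


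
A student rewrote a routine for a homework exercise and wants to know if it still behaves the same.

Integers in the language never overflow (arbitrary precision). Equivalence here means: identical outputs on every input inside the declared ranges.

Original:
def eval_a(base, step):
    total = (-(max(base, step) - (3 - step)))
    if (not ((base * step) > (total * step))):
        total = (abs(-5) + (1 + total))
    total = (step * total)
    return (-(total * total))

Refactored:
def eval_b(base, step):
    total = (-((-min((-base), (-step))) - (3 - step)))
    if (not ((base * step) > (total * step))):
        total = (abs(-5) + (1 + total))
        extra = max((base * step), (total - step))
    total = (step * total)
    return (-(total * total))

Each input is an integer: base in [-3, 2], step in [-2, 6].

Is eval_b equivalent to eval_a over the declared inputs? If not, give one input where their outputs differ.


Equivalent. The diff adds an assignment to `extra` whose value nothing reads, which nothing downstream consumes.
Checked all 54 inputs in the declared domain: the outputs agree on every one.
As a probe, take base=0, step=2: eval_a runs total becomes -1; next (not ((base * step) > (total * step))) evaluates to false; next total becomes -2; next final value -4; eval_b runs total becomes -1; next (not ((base * step) > (total * step))) evaluates to false; next total becomes -2; next final value -4; both end at -4.
verdict: equivalent


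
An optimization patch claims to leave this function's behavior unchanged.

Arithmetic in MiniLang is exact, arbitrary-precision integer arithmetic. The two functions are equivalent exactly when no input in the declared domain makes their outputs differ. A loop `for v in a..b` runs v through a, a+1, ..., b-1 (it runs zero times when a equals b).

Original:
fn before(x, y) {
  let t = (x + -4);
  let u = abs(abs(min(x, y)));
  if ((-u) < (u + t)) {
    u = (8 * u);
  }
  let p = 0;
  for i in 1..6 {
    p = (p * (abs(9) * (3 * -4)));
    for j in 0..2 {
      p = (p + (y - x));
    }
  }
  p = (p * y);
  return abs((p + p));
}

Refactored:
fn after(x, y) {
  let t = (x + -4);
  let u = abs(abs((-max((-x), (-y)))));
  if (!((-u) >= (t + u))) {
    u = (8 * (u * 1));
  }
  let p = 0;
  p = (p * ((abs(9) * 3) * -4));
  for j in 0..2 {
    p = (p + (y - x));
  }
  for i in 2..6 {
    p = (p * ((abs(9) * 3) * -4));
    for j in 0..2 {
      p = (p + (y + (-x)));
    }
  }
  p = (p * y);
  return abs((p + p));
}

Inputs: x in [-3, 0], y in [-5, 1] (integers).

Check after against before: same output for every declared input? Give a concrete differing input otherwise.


The two versions differ — the changes include comparison usage differs; also arithmetic usage differs; also boolean connective usage differs; also loop structure differs; also min/max/abs usage differs; also statement counts differ; also constant usage differs.
As a probe, take x=-1, y=-1: before runs t = -5; u = 1; ((-u) < (u + t)) -> false; p = 0; [i=1]; p = 0; [j=0]; p = 0; [j=1]; p = 0; [i=2]; p = 0; [j=0]; p = 0; [j=1]; p = 0; [i=3]; p = 0; [j=0]; p = 0; [j=1]; p = 0; [i=4]; p = 0; [j=0]; p = 0; [j=1]; p = 0; [i=5]; p = 0; [j=0]; p = 0; [j=1]; p = 0; p = 0; return 0; after runs t = -5; u = 1; (!((-u) >= (t + u))) -> false; p = 0; p = 0; [j=0]; p = 0; [j=1]; p = 0; [i=2]; p = 0; [j=0]; p = 0; [j=1]; p = 0; [i=3]; p = 0; [j=0]; p = 0; [j=1]; p = 0; [i=4]; p = 0; [j=0]; p = 0; [j=1]; p = 0; [i=5]; p = 0; [j=0]; p = 0; [j=1]; p = 0; p = 0; return 0; both end at 0.
An exhaustive pass over the 28 declared inputs shows identical outputs.
verdict: equivalent


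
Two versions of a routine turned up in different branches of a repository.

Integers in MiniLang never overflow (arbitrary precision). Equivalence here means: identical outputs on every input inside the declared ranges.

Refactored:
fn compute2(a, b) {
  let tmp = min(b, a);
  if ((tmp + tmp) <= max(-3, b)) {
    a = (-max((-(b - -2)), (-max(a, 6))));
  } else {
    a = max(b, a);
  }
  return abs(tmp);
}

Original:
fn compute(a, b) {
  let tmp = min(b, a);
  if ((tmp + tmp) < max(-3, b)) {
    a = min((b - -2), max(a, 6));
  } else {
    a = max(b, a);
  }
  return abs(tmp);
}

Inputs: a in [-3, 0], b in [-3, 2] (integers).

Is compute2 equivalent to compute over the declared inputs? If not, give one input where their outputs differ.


The one real change (`((tmp + tmp) < max(-3, b))` became `((tmp + tmp) <= max(-3, b))`) has no effect anywhere in the declared ranges; all 24 inputs agree.
verdict: equivalent


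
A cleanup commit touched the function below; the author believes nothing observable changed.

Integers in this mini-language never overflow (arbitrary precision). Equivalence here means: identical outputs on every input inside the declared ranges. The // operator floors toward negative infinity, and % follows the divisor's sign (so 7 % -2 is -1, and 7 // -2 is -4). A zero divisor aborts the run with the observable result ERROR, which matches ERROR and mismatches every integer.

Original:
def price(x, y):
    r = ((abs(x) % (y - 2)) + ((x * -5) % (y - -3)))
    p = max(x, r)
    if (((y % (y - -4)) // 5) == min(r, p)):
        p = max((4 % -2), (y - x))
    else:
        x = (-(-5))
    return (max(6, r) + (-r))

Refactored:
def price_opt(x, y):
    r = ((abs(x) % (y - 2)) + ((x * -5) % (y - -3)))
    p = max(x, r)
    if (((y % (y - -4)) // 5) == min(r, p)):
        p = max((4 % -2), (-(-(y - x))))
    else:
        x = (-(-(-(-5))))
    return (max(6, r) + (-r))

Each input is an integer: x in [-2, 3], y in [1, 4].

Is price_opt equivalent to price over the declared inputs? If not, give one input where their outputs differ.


Side by side, the visible changes include: same computation, different form.
Spot check at x=3, y=4 — price: r = 7; p = 7; (((y % (y - -4)) // 5) == min(r, p)) -> false; x = 5; return 0. price_opt: r = 7; p = 7; (((y % (y - -4)) // 5) == min(r, p)) -> false; x = 5; return 0. Both give 0.
Sweeping the whole domain (24 inputs) finds no disagreement.
verdict: equivalent


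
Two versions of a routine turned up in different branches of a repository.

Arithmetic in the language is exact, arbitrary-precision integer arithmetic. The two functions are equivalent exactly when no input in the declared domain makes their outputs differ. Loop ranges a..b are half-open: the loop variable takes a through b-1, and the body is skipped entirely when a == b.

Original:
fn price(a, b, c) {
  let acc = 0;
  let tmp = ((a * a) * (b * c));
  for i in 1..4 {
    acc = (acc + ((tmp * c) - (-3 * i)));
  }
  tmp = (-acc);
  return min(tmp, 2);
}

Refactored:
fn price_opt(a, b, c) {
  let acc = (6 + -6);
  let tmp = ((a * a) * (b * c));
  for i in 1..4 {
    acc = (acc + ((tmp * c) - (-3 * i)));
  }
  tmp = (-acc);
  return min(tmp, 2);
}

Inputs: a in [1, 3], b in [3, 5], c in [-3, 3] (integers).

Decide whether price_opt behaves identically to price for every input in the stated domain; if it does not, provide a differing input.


This is a faithful refactor — arithmetic usage differs; constant usage differs, but the computed results match everywhere.
As a probe, take a=2, b=3, c=-1: price runs acc becomes 0; next tmp becomes -12; next at i=1:; next acc becomes 15; next at i=2:; next acc becomes 33; next at i=3:; next acc becomes 54; next tmp becomes -54; next final value -54; price_opt runs acc becomes 0; next tmp becomes -12; next at i=1:; next acc becomes 15; next at i=2:; next acc becomes 33; next at i=3:; next acc becomes 54; next tmp becomes -54; next final value -54; both end at -54.
Sweeping the whole domain (63 inputs) finds no disagreement.
verdict: equivalent


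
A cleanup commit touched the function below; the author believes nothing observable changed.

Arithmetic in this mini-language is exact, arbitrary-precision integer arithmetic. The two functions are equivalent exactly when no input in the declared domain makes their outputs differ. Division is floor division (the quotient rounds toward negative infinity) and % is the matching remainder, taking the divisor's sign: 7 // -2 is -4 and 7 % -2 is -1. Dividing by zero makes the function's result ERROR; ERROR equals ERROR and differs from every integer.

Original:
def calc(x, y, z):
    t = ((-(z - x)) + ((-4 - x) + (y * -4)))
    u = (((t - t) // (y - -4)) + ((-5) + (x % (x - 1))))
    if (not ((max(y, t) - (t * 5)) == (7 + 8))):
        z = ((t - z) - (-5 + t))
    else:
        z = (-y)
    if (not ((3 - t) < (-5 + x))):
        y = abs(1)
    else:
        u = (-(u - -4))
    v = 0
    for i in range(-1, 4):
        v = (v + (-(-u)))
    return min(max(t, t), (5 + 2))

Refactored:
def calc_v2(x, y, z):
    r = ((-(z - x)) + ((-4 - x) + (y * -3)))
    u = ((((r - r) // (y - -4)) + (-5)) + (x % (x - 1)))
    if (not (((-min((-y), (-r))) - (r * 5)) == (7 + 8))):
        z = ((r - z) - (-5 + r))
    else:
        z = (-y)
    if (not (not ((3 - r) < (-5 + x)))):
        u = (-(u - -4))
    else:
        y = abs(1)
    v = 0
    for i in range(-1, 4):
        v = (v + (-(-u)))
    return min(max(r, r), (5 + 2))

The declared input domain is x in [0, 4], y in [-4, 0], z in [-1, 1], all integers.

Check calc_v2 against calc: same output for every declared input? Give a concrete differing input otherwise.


Consider the input x=0, y=-3, z=-1.
calc: t becomes 9; next u becomes -5; next (not ((max(y, t) - (t * 5)) == (7 + 8))) evaluates to true; next z becomes 6; next (not ((3 - t) < (-5 + x))) evaluates to false; next u becomes 1; next v becomes 0; next at i=-1:; next v becomes 1; next at i=0:; next v becomes 2; next at i=1:; next v becomes 3; next at i=2:; next v becomes 4; next at i=3:; next v becomes 5; next final value 7
calc_v2: r becomes 6; next u becomes -5; next (not (((-min((-y), (-r))) - (r * 5)) == (7 + 8))) evaluates to true; next z becomes 6; next (not (not ((3 - r) < (-5 + x)))) evaluates to false; next y becomes 1; next v becomes 0; next at i=-1:; next v becomes -5; next at i=0:; next v becomes -10; next at i=1:; next v becomes -15; next at i=2:; next v becomes -20; next at i=3:; next v becomes -25; next final value 6
7 != 6, so the rewrite changes behavior.
verdict: not equivalent; witness: x=0, y=-3, z=-1


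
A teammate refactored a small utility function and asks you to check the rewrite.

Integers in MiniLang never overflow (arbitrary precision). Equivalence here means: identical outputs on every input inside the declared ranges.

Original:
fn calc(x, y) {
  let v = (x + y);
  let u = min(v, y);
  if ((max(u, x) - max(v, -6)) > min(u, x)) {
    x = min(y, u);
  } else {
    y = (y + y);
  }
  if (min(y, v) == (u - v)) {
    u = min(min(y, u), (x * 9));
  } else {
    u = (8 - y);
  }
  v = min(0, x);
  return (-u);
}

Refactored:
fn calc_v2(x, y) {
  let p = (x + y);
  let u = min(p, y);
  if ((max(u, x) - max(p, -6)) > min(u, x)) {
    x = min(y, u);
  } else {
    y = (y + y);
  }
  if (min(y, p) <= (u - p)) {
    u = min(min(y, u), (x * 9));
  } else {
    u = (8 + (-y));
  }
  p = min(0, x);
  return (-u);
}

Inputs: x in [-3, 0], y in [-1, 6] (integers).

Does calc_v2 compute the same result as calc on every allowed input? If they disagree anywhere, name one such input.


These are not equivalent — on x=-3, y=-1 the outputs split (-9 vs 36).
calc: v = -4; u = -4; ((max(u, x) - max(v, -6)) > min(u, x)) -> true; x = -4; (min(y, v) == (u - v)) -> false; u = 9; v = -4; return -9
calc_v2: p = -4; u = -4; ((max(u, x) - max(p, -6)) > min(u, x)) -> true; x = -4; (min(y, p) <= (u - p)) -> true; u = -36; p = -4; return 36
verdict: not equivalent; witness: x=-3, y=-1


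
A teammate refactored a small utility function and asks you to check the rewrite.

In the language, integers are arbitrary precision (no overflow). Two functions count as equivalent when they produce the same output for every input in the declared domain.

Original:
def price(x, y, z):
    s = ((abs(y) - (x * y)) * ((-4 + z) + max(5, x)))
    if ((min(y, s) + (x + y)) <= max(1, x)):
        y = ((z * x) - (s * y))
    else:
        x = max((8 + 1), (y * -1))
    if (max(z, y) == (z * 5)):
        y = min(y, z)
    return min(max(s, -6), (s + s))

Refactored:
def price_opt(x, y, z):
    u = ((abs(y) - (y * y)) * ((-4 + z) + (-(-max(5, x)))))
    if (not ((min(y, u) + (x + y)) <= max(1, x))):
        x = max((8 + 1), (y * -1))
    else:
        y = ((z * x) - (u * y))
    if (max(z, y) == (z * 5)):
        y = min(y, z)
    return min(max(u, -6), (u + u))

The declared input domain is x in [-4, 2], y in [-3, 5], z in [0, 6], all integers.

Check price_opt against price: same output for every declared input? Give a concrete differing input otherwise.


There is a counterexample at x=-4, y=-3, z=0: -18 on one side, -12 on the other.
price: s becomes -9; next ((min(y, s) + (x + y)) <= max(1, x)) evaluates to true; next y becomes -27; next (max(z, y) == (z * 5)) evaluates to true; next y becomes -27; next final value -18
price_opt: u becomes -6; next (not ((min(y, u) + (x + y)) <= max(1, x))) evaluates to false; next y becomes -18; next (max(z, y) == (z * 5)) evaluates to true; next y becomes -18; next final value -12
verdict: not equivalent; witness: x=-4, y=-3, z=0


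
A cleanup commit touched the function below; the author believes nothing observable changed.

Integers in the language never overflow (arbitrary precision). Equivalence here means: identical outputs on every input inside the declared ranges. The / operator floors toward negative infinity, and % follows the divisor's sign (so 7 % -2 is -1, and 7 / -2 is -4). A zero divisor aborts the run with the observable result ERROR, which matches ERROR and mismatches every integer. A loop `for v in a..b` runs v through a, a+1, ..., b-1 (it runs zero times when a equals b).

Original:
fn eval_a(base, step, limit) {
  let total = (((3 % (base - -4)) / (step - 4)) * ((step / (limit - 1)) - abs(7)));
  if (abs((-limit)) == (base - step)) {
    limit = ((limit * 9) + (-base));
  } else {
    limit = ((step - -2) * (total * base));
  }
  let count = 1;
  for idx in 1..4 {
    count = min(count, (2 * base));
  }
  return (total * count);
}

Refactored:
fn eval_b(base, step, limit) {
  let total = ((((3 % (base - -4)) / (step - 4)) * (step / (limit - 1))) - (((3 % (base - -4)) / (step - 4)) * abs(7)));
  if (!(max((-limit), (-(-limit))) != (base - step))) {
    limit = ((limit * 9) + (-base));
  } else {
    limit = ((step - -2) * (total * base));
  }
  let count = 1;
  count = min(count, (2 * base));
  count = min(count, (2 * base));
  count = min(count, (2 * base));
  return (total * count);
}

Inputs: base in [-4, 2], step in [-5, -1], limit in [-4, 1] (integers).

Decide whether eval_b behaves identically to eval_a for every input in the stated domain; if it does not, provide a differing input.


The two versions differ — the changes include constant usage differs; comparison usage differs; loop structure differs; min/max/abs usage differs; statement counts differ; arithmetic usage differs; boolean connective usage differs; local variable names differ.
One worked example (base=2, step=-4, limit=-4) — eval_a: total becomes 7; next (abs((-limit)) == (base - step)) evaluates to false; next limit becomes -28; next count becomes 1; next at idx=1:; next count becomes 1; next at idx=2:; next count becomes 1; next at idx=3:; next count becomes 1; next final value 7; eval_b: total becomes 7; next (!(max((-limit), (-(-limit))) != (base - step))) evaluates to false; next limit becomes -28; next count becomes 1; next count becomes 1; next count becomes 1; next count becomes 1; next final value 7; agreement on 7.
An exhaustive pass over the 210 declared inputs shows identical outputs.
verdict: equivalent


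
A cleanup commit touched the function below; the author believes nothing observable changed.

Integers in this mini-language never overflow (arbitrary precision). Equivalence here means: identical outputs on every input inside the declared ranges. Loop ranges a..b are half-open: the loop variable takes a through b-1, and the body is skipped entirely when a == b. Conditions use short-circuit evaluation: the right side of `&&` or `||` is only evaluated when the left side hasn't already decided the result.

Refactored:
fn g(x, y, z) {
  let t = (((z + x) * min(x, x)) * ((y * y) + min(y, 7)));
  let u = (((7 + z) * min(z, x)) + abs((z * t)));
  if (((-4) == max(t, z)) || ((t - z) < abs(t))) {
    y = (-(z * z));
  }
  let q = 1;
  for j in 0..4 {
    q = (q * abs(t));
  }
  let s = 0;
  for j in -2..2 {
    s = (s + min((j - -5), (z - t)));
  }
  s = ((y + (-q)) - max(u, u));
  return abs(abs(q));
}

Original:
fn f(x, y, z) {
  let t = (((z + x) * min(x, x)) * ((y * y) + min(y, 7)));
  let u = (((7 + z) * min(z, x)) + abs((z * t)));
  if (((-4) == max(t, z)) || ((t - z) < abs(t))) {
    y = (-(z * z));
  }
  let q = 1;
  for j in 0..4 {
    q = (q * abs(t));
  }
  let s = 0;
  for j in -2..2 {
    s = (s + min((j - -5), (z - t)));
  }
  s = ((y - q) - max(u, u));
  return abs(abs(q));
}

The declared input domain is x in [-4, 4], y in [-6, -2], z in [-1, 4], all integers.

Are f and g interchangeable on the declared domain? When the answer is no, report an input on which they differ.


Reading the diff, among the changes: arithmetic usage differs.
Tracing x=4, y=-5, z=1: f: t := 400 | u := 408 | (((-4) == max(t, z)) || ((t - z) < abs(t))): true | y := -1 | q := 1 | iter j=0: | q := 400 | iter j=1: | q := 160000 | iter j=2: | q := 64000000 | iter j=3: | q := 25600000000 | s := 0 | iter j=-2: | s := -399 | iter j=-1: | s := -798 | iter j=0: | s := -1197 | iter j=1: | s := -1596 | s := -25600000409 | result 25600000000 | g: t := 400 | u := 408 | (((-4) == max(t, z)) || ((t - z) < abs(t))): true | y := -1 | q := 1 | iter j=0: | q := 400 | iter j=1: | q := 160000 | iter j=2: | q := 64000000 | iter j=3: | q := 25600000000 | s := 0 | iter j=-2: | s := -399 | iter j=-1: | s := -798 | iter j=0: | s := -1197 | iter j=1: | s := -1596 | s := -25600000409 | result 25600000000 — matching result 25600000000.
Sweeping the whole domain (270 inputs) finds no disagreement.
verdict: equivalent


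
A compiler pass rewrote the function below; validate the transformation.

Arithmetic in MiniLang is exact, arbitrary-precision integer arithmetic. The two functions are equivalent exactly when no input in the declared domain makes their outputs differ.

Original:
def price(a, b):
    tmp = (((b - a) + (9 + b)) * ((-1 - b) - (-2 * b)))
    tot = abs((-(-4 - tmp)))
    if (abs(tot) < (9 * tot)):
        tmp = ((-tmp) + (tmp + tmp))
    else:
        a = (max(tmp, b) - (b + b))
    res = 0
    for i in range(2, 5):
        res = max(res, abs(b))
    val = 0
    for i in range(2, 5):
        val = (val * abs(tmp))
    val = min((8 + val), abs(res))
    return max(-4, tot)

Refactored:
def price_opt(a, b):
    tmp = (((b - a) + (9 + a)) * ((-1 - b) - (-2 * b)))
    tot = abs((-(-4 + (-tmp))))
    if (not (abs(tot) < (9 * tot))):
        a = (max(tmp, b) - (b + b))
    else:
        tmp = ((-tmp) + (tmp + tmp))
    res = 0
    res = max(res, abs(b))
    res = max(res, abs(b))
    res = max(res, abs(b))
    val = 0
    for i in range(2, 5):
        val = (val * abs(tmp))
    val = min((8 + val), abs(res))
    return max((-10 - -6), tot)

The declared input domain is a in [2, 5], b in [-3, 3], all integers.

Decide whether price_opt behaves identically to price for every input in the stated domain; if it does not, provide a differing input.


The rewrite breaks on a=2, b=-3, where the results are 0 and 20.
price: tmp=-4, then tot=0, then (abs(tot) < (9 * tot)) is false, then a=3, then res=0, then (i=2), then res=3, then (i=3), then res=3, then (i=4), then res=3, then val=0, then (i=2), then val=0, then (i=3), then val=0, then (i=4), then val=0, then val=3, then returns 0
price_opt: tmp=-24, then tot=20, then (not (abs(tot) < (9 * tot))) is false, then tmp=-24, then res=0, then res=3, then res=3, then res=3, then val=0, then (i=2), then val=0, then (i=3), then val=0, then (i=4), then val=0, then val=3, then returns 20
verdict: not equivalent; witness: a=2, b=-3


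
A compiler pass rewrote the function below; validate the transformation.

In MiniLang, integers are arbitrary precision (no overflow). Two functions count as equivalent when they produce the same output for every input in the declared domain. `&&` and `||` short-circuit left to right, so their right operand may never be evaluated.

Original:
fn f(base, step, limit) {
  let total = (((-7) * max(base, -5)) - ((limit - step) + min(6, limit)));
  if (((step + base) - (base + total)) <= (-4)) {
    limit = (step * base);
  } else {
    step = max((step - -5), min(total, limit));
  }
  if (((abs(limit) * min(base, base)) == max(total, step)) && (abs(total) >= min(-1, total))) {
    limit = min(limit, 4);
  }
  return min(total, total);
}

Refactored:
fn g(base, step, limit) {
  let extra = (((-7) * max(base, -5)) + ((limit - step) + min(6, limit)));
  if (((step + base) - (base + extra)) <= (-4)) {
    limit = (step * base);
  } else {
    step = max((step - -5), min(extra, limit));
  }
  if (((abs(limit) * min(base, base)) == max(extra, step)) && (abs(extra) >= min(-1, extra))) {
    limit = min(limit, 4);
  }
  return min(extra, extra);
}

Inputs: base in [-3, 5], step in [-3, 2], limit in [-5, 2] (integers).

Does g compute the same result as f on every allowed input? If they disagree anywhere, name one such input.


Consider the input base=-3, step=-3, limit=-5.
f: total becomes 28; next (((step + base) - (base + total)) <= (-4)) evaluates to true; next limit becomes 9; next (((abs(limit) * min(base, base)) == max(total, step)) && (abs(total) >= min(-1, total))) evaluates to false; next final value 28
g: extra becomes 14; next (((step + base) - (base + extra)) <= (-4)) evaluates to true; next limit becomes 9; next (((abs(limit) * min(base, base)) == max(extra, step)) && (abs(extra) >= min(-1, extra))) evaluates to false; next final value 14
28 against 14: the behavior changed.
verdict: not equivalent; witness: base=-3, step=-3, limit=-5
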